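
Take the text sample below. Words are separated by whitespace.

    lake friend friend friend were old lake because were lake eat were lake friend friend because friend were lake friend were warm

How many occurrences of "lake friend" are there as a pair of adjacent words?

3

Scanning the 21 overlapping bigram windows for "lake friend":
  position 1–2: lake friend
  position 13–14: lake friend
  position 19–20: lake friend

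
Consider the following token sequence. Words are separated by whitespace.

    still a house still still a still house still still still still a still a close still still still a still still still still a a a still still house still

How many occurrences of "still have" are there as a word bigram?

Scanning the 30 overlapping bigram windows for "still have":
  (none found)

0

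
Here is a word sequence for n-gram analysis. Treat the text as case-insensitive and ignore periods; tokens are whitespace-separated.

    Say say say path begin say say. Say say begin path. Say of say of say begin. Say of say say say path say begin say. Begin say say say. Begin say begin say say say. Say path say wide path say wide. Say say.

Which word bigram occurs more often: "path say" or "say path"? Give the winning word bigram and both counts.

"path say" (4 vs 3)

"path say": 4 occurrences
"say path": 3 occurrences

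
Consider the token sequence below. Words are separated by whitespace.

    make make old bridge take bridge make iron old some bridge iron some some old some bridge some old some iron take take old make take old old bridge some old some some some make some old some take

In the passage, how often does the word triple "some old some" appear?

4

Scanning the 37 overlapping trigram windows for "some old some":
  position 14–16: some old some
  position 18–20: some old some
  position 30–32: some old some
  position 36–38: some old some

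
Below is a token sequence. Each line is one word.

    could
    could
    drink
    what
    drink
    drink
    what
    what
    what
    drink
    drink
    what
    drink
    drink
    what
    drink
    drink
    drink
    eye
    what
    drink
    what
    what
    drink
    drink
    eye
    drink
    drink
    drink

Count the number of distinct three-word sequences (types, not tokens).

29 tokens → 27 trigram windows in total.
Repeated trigrams (each contributes count−1 duplicates):
  what drink drink: 5
  drink drink what: 3
  drink what drink: 3
  drink drink drink: 2
  drink drink eye: 2
  drink what what: 2
  what what drink: 2
12 duplicate windows → 27 − 12 = 15 distinct.

15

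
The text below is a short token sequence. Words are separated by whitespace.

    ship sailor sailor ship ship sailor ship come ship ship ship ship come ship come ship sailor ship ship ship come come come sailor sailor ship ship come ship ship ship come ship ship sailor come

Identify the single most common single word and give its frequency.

Unigram frequencies (highest first):
  ship: 20
  come: 9
  sailor: 7

"ship", 20 times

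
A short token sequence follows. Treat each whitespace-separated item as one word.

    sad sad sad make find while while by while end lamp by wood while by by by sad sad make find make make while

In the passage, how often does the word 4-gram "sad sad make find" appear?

2

Scanning the 21 overlapping 4-gram windows for "sad sad make find":
  position 2–5: sad sad make find
  position 18–21: sad sad make find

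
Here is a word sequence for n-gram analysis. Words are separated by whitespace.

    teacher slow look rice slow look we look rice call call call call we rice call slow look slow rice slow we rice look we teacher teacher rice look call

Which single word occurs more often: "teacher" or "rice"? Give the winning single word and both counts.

"rice" (6 vs 3)

"teacher": 3 occurrences
"rice": 6 occurrences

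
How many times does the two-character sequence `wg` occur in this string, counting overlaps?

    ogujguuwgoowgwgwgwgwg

6

Sliding a length-2 window over the 21 characters (20 positions):
  position 8–9: wg
  position 12–13: wg
  position 14–15: wg
  position 16–17: wg
  position 18–19: wg
  position 20–21: wg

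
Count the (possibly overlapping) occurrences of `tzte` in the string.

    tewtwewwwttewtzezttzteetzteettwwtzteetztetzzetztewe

5

Sliding a length-4 window over the 51 characters (48 positions):
  position 19–22: tzte
  position 24–27: tzte
  position 33–36: tzte
  position 38–41: tzte
  position 46–49: tzte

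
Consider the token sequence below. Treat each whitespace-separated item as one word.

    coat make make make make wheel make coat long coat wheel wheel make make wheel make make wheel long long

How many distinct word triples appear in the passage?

13

20 tokens → 18 trigram windows in total.
Repeated trigrams (each contributes count−1 duplicates):
  make make wheel: 3
  make make make: 2
  make wheel make: 2
  wheel make make: 2
5 duplicate windows → 18 − 5 = 13 distinct.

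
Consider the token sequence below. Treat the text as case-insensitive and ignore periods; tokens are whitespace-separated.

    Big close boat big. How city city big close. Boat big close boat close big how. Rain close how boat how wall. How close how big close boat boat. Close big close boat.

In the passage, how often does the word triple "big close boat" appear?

5

Scanning the 31 overlapping trigram windows for "big close boat":
  position 1–3: big close boat
  position 8–10: big close boat
  position 11–13: big close boat
  position 26–28: big close boat
  position 31–33: big close boat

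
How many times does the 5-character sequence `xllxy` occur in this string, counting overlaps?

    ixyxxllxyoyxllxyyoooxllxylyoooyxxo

Sliding a length-5 window over the 34 characters (30 positions):
  position 5–9: xllxy
  position 12–16: xllxy
  position 21–25: xllxy

3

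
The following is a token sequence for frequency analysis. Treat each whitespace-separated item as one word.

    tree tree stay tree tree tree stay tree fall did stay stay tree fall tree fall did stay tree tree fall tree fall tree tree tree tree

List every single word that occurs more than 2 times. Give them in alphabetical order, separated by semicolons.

fall; stay; tree

Unigram counts meeting the condition (more than 2 times):
  fall: 5
  stay: 5
  tree: 15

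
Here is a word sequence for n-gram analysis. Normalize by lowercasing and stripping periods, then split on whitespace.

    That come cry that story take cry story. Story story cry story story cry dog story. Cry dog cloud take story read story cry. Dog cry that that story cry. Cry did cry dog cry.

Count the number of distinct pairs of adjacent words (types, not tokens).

21

35 tokens → 34 bigram windows in total.
Repeated bigrams (each contributes count−1 duplicates):
  story cry: 5
  cry dog: 4
  story story: 3
  cry story: 2
  cry that: 2
  dog cry: 2
  that story: 2
13 duplicate windows → 34 − 13 = 21 distinct.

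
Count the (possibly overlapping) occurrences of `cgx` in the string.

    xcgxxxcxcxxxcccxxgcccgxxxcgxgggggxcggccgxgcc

4

Sliding a length-3 window over the 44 characters (42 positions):
  position 2–4: cgx
  position 21–23: cgx
  position 26–28: cgx
  position 39–41: cgx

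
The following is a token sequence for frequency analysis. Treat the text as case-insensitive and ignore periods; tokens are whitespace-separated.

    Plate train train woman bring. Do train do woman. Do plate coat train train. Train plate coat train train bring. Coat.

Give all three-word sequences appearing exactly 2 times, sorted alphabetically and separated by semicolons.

Trigram counts meeting the condition (exactly 2 times):
  coat train train: 2
  plate coat train: 2

coat train train; plate coat train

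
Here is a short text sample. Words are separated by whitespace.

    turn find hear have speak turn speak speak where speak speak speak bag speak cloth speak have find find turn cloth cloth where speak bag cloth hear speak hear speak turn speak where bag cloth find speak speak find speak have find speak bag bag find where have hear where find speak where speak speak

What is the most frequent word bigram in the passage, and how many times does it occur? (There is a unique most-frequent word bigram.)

"speak speak", 5 times

Bigram frequencies (highest first):
  speak speak: 5
  find speak: 4
  speak where: 3
  where speak: 3
  speak bag: 3
  speak turn: 2
  … (29 more, each ≤ 2)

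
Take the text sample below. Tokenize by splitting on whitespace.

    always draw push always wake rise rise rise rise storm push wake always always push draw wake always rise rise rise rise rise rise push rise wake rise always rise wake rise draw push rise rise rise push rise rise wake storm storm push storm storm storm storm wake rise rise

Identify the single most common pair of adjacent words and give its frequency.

Bigram frequencies (highest first):
  rise rise: 12
  wake rise: 4
  storm storm: 4
  push rise: 3
  rise wake: 3
  draw push: 2
  … (18 more, each ≤ 2)

"rise rise", 12 times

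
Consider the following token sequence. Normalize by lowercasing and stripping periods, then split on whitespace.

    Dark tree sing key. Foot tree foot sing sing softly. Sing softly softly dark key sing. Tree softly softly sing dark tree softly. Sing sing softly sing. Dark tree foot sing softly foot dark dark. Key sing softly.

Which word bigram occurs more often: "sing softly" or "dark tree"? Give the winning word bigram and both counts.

"sing softly": 5 occurrences
"dark tree": 3 occurrences

"sing softly" (5 vs 3)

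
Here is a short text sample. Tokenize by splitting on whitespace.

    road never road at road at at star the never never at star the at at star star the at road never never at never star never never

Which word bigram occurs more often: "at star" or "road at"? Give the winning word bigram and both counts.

"at star": 3 occurrences
"road at": 2 occurrences

"at star" (3 vs 2)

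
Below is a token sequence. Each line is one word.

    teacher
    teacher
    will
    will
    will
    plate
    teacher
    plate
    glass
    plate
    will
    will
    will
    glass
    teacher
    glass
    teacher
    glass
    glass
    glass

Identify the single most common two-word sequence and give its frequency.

Bigram frequencies (highest first):
  will will: 4
  glass teacher: 2
  teacher glass: 2
  glass glass: 2
  teacher teacher: 1
  teacher will: 1
  … (7 more, each ≤ 1)

"will will", 4 times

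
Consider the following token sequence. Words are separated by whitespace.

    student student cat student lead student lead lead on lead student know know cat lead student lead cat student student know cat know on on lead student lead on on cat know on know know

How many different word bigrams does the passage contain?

35 tokens → 34 bigram windows in total.
Repeated bigrams (each contributes count−1 duplicates):
  lead student: 4
  student lead: 4
  cat know: 2
  cat student: 2
  know cat: 2
  know know: 2
  know on: 2
  lead on: 2
  … (4 more repeated)
16 duplicate windows → 34 − 16 = 18 distinct.

18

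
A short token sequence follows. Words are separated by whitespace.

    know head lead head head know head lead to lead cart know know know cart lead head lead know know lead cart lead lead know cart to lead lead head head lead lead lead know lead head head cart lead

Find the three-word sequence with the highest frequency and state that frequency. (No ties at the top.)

"lead head head", 3 times

Trigram frequencies (highest first):
  lead head head: 3
  know head lead: 2
  lead lead know: 2
  head lead head: 1
  head head know: 1
  head know head: 1
  … (28 more, each ≤ 1)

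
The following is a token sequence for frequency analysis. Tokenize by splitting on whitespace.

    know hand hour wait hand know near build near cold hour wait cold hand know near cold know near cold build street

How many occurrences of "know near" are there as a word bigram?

3

Scanning the 21 overlapping bigram windows for "know near":
  position 6–7: know near
  position 15–16: know near
  position 18–19: know near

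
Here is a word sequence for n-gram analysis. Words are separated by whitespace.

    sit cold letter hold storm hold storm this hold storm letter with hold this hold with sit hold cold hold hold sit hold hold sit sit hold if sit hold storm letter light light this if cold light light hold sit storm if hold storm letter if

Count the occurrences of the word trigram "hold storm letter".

Scanning the 45 overlapping trigram windows for "hold storm letter":
  position 9–11: hold storm letter
  position 30–32: hold storm letter
  position 44–46: hold storm letter

3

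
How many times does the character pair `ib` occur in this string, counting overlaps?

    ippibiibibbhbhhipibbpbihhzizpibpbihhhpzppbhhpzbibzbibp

7

Sliding a length-2 window over the 54 characters (53 positions):
  position 4–5: ib
  position 7–8: ib
  position 9–10: ib
  position 18–19: ib
  position 30–31: ib
  position 48–49: ib
  position 52–53: ib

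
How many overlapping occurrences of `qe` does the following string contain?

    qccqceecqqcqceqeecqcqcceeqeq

2

Sliding a length-2 window over the 28 characters (27 positions):
  position 15–16: qe
  position 26–27: qe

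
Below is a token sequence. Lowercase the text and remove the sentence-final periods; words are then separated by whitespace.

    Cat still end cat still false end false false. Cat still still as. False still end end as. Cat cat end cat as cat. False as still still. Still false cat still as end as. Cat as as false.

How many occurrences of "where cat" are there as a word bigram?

0

Scanning the 38 overlapping bigram windows for "where cat":
  (none found)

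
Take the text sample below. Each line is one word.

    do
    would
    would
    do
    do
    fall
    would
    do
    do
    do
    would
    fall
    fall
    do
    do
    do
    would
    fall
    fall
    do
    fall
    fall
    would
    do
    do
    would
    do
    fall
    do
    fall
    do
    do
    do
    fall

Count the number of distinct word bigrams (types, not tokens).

34 tokens → 33 bigram windows in total.
Repeated bigrams (each contributes count−1 duplicates):
  do do: 8
  do fall: 5
  do would: 4
  fall do: 4
  would do: 4
  fall fall: 3
  fall would: 2
  would fall: 2
24 duplicate windows → 33 − 24 = 9 distinct.

9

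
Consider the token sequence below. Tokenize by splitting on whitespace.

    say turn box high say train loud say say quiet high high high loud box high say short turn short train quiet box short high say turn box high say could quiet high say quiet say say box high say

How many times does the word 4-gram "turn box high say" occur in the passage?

Scanning the 37 overlapping 4-gram windows for "turn box high say":
  position 2–5: turn box high say
  position 27–30: turn box high say

2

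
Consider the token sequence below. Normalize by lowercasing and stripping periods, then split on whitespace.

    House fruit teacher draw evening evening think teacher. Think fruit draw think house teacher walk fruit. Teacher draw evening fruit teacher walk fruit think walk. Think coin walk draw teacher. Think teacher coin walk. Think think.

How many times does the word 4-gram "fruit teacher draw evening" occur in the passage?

Scanning the 33 overlapping 4-gram windows for "fruit teacher draw evening":
  position 2–5: fruit teacher draw evening
  position 16–19: fruit teacher draw evening

2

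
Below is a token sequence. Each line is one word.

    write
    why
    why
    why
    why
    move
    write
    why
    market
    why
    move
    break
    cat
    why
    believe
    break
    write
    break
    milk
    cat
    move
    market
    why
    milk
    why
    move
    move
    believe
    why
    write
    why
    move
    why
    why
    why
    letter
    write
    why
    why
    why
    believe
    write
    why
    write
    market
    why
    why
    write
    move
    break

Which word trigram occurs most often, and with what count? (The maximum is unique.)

Trigram frequencies (highest first):
  why why why: 4
  write why why: 2
  why why move: 1
  why move write: 1
  move write why: 1
  write why market: 1
  … (38 more, each ≤ 1)

"why why why", 4 times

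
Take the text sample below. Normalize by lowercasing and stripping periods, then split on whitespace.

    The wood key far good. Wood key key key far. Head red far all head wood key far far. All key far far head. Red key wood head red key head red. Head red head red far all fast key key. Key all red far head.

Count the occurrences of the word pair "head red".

Scanning the 45 overlapping bigram windows for "head red":
  position 11–12: head red
  position 24–25: head red
  position 28–29: head red
  position 31–32: head red
  position 33–34: head red
  position 35–36: head red

6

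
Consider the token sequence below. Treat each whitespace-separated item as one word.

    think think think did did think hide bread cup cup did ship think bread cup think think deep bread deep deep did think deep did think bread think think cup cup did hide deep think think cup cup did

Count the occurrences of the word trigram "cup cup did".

Scanning the 37 overlapping trigram windows for "cup cup did":
  position 9–11: cup cup did
  position 30–32: cup cup did
  position 37–39: cup cup did

3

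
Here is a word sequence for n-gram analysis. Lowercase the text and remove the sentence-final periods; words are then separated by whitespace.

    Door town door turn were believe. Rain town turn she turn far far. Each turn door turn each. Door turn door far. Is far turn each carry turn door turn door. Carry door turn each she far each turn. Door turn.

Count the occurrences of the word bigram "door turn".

6

Scanning the 40 overlapping bigram windows for "door turn":
  position 3–4: door turn
  position 16–17: door turn
  position 19–20: door turn
  position 29–30: door turn
  position 33–34: door turn
  position 40–41: door turn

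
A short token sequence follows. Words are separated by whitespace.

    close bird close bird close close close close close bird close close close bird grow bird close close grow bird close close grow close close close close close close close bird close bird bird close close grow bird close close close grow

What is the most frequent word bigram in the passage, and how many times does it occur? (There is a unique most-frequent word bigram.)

Bigram frequencies (highest first):
  close close: 17
  bird close: 8
  close bird: 6
  close grow: 4
  grow bird: 3
  bird grow: 1
  … (2 more, each ≤ 1)

"close close", 17 times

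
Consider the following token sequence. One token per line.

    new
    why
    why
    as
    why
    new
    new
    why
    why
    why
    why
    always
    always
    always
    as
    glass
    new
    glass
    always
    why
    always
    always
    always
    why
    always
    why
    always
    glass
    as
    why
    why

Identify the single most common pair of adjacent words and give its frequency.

"why why", 5 times

Bigram frequencies (highest first):
  why why: 5
  why always: 4
  always always: 4
  always why: 3
  new why: 2
  as why: 2
  … (10 more, each ≤ 1)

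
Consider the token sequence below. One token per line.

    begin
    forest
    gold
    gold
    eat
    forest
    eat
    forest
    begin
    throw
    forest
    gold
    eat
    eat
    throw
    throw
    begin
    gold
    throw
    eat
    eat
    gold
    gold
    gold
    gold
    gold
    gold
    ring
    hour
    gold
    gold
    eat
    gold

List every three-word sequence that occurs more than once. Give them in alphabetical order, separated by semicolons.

gold gold eat; gold gold gold

Trigram counts meeting the condition (more than once):
  gold gold eat: 2
  gold gold gold: 4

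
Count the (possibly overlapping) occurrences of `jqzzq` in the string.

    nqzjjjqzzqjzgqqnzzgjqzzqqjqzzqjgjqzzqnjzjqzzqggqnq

5

Sliding a length-5 window over the 50 characters (46 positions):
  position 6–10: jqzzq
  position 20–24: jqzzq
  position 26–30: jqzzq
  position 33–37: jqzzq
  position 41–45: jqzzq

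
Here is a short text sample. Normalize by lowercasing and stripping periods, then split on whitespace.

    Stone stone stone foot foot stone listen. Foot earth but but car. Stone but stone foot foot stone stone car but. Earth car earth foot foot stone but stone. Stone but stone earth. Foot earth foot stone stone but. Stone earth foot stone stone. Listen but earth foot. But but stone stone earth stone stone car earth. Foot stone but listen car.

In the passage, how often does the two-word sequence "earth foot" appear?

6

Scanning the 61 overlapping bigram windows for "earth foot":
  position 24–25: earth foot
  position 33–34: earth foot
  position 35–36: earth foot
  position 41–42: earth foot
  position 47–48: earth foot
  position 57–58: earth foot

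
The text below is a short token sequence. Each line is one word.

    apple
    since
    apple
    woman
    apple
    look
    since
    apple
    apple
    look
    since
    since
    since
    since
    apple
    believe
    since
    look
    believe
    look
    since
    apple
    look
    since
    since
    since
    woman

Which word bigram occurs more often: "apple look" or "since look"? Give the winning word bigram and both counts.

"apple look": 3 occurrences
"since look": 1 occurrence

"apple look" (3 vs 1)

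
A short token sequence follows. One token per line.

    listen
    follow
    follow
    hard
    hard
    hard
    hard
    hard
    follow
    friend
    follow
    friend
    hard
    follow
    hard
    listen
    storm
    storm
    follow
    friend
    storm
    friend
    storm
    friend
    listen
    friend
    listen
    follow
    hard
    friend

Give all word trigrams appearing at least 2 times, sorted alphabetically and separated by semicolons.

Trigram counts meeting the condition (at least 2 times):
  friend storm friend: 2
  hard hard hard: 3

friend storm friend; hard hard hard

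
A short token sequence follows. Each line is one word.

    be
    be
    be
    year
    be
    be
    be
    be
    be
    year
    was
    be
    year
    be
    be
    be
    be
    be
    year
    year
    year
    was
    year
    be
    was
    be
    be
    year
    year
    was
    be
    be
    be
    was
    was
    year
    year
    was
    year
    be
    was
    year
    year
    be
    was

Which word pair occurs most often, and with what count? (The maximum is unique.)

Bigram frequencies (highest first):
  be be: 13
  be year: 5
  year be: 5
  year year: 5
  year was: 4
  was year: 4
  … (3 more, each ≤ 4)

"be be", 13 times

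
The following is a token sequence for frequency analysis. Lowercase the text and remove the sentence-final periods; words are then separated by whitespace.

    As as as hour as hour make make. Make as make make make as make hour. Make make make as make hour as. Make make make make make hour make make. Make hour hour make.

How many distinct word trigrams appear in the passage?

17

35 tokens → 33 trigram windows in total.
Repeated trigrams (each contributes count−1 duplicates):
  make make make: 7
  hour make make: 3
  make as make: 3
  make make as: 3
  as make hour: 2
  as make make: 2
  make hour make: 2
  make make hour: 2
16 duplicate windows → 33 − 16 = 17 distinct.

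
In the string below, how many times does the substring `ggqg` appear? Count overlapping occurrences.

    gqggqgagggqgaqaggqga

Sliding a length-4 window over the 20 characters (17 positions):
  position 3–6: ggqg
  position 9–12: ggqg
  position 16–19: ggqg

3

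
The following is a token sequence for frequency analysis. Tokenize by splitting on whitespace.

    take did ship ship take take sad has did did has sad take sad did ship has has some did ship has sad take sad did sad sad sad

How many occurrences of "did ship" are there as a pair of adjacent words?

3

Scanning the 28 overlapping bigram windows for "did ship":
  position 2–3: did ship
  position 15–16: did ship
  position 20–21: did ship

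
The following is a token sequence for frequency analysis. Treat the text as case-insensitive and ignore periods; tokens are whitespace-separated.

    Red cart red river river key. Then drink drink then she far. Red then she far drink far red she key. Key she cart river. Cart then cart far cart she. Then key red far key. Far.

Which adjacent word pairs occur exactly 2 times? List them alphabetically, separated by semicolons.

far red; she far; then she

Bigram counts meeting the condition (exactly 2 times):
  far red: 2
  she far: 2
  then she: 2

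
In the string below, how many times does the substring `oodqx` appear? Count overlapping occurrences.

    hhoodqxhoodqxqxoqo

2

Sliding a length-5 window over the 18 characters (14 positions):
  position 3–7: oodqx
  position 9–13: oodqx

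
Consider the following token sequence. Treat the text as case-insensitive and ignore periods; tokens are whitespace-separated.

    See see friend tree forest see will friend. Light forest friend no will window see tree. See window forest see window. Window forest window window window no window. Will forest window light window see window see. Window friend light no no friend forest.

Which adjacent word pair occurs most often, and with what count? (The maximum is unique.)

Bigram frequencies (highest first):
  see window: 4
  window see: 3
  window window: 3
  forest see: 2
  friend light: 2
  window forest: 2
  … (25 more, each ≤ 2)

"see window", 4 times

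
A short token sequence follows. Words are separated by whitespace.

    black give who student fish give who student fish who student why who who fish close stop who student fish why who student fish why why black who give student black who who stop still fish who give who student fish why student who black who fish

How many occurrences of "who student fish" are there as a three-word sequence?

5

Scanning the 45 overlapping trigram windows for "who student fish":
  position 3–5: who student fish
  position 7–9: who student fish
  position 18–20: who student fish
  position 22–24: who student fish
  position 39–41: who student fish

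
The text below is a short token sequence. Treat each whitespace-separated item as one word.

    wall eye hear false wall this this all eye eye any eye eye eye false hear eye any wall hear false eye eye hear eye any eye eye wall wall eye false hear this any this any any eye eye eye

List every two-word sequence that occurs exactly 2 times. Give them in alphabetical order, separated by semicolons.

eye false; eye hear; false hear; hear eye; hear false; this any; wall eye

Bigram counts meeting the condition (exactly 2 times):
  eye false: 2
  eye hear: 2
  false hear: 2
  hear eye: 2
  hear false: 2
  this any: 2
  wall eye: 2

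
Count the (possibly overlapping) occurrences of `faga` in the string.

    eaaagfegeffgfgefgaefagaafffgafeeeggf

Sliding a length-4 window over the 36 characters (33 positions):
  position 20–23: faga

1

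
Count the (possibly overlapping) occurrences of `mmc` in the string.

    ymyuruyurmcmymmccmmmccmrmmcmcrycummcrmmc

5

Sliding a length-3 window over the 40 characters (38 positions):
  position 14–16: mmc
  position 19–21: mmc
  position 25–27: mmc
  position 34–36: mmc
  position 38–40: mmc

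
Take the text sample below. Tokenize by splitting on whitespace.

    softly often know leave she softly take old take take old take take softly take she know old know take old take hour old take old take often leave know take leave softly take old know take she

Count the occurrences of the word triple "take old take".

4

Scanning the 36 overlapping trigram windows for "take old take":
  position 7–9: take old take
  position 10–12: take old take
  position 20–22: take old take
  position 25–27: take old take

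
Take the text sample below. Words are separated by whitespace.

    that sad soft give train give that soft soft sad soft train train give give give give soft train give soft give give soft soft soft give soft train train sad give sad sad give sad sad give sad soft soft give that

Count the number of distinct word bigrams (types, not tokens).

17

43 tokens → 42 bigram windows in total.
Repeated bigrams (each contributes count−1 duplicates):
  give give: 4
  give soft: 4
  soft give: 4
  soft soft: 4
  give sad: 3
  sad give: 3
  sad soft: 3
  soft train: 3
  … (4 more repeated)
25 duplicate windows → 42 − 25 = 17 distinct.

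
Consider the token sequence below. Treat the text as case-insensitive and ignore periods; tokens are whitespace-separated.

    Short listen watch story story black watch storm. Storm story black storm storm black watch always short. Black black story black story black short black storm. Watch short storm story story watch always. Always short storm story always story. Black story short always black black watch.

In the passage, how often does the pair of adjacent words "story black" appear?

Scanning the 45 overlapping bigram windows for "story black":
  position 5–6: story black
  position 10–11: story black
  position 20–21: story black
  position 22–23: story black
  position 39–40: story black

5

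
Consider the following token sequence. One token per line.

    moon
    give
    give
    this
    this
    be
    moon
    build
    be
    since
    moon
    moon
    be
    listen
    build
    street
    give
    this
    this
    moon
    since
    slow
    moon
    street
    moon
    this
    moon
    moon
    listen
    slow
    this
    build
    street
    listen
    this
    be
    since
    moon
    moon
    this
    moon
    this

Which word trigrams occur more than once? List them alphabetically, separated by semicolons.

Trigram counts meeting the condition (more than once):
  be since moon: 2
  give this this: 2
  moon this moon: 2
  since moon moon: 2

be since moon; give this this; moon this moon; since moon moon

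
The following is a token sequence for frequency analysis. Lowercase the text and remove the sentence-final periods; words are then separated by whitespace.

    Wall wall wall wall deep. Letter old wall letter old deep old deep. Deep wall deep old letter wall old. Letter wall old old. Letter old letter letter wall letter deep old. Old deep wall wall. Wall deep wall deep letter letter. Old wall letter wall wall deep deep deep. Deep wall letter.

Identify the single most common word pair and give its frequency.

Bigram frequencies (highest first):
  wall wall: 6
  wall deep: 5
  letter old: 4
  wall letter: 4
  deep deep: 4
  deep wall: 4
  … (10 more, each ≤ 4)

"wall wall", 6 times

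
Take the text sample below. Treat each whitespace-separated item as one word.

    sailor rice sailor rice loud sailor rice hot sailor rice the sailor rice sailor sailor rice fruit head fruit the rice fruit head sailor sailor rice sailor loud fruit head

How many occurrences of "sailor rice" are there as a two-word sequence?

7

Scanning the 29 overlapping bigram windows for "sailor rice":
  position 1–2: sailor rice
  position 3–4: sailor rice
  position 6–7: sailor rice
  position 9–10: sailor rice
  position 12–13: sailor rice
  position 15–16: sailor rice
  position 25–26: sailor rice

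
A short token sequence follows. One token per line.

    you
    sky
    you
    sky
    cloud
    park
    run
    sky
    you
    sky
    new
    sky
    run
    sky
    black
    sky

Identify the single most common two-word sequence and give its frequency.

"you sky", 3 times

Bigram frequencies (highest first):
  you sky: 3
  sky you: 2
  run sky: 2
  sky cloud: 1
  cloud park: 1
  park run: 1
  … (5 more, each ≤ 1)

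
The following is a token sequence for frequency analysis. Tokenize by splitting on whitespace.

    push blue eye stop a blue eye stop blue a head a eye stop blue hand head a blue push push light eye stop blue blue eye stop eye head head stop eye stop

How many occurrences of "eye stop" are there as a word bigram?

6

Scanning the 33 overlapping bigram windows for "eye stop":
  position 3–4: eye stop
  position 7–8: eye stop
  position 13–14: eye stop
  position 23–24: eye stop
  position 27–28: eye stop
  position 33–34: eye stop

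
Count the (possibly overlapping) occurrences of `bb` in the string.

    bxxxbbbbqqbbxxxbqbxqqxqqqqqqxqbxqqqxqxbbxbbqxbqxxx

6

Sliding a length-2 window over the 50 characters (49 positions):
  position 5–6: bb
  position 6–7: bb
  position 7–8: bb
  position 11–12: bb
  position 39–40: bb
  position 42–43: bb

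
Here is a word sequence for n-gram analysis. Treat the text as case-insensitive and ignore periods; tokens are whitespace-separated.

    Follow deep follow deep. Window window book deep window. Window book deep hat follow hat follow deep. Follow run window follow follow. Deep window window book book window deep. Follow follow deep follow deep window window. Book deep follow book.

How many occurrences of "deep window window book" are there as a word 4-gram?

4

Scanning the 37 overlapping 4-gram windows for "deep window window book":
  position 4–7: deep window window book
  position 8–11: deep window window book
  position 23–26: deep window window book
  position 34–37: deep window window book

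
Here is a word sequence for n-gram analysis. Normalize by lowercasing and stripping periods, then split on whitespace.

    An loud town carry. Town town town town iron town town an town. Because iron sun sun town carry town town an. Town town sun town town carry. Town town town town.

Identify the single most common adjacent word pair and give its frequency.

"town town", 10 times

Bigram frequencies (highest first):
  town town: 10
  town carry: 3
  carry town: 3
  town an: 2
  an town: 2
  sun town: 2
  … (9 more, each ≤ 1)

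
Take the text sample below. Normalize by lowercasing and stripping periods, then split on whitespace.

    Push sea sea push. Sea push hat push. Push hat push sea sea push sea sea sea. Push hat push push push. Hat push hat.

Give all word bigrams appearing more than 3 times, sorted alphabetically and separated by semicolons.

Bigram counts meeting the condition (more than 3 times):
  hat push: 4
  push hat: 5
  push sea: 4
  sea push: 4
  sea sea: 4

hat push; push hat; push sea; sea push; sea sea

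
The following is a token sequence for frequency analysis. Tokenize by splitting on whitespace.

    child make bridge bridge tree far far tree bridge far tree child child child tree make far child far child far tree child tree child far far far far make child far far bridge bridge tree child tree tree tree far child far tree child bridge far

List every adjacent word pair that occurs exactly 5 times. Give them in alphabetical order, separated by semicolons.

Bigram counts meeting the condition (exactly 5 times):
  child far: 5
  far far: 5
  tree child: 5

child far; far far; tree child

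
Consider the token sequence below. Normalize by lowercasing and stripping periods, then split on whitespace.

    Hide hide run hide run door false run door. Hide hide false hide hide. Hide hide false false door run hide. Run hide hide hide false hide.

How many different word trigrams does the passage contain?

18

27 tokens → 25 trigram windows in total.
Repeated trigrams (each contributes count−1 duplicates):
  hide hide false: 3
  hide hide hide: 3
  hide false hide: 2
  hide run hide: 2
  run hide run: 2
7 duplicate windows → 25 − 7 = 18 distinct.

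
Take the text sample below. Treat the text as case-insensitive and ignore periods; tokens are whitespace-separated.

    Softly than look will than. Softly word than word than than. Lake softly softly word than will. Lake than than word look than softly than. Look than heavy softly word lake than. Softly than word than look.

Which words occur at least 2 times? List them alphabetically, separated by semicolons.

lake; look; softly; than; will; word

Unigram counts meeting the condition (at least 2 times):
  lake: 3
  look: 4
  softly: 7
  than: 14
  will: 2
  word: 6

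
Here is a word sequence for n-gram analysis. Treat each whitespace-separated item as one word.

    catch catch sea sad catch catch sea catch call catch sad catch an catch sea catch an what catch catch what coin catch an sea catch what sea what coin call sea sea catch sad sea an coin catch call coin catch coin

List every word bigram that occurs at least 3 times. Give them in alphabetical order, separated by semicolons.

Bigram counts meeting the condition (at least 3 times):
  catch an: 3
  catch catch: 3
  catch sea: 3
  coin catch: 3
  sea catch: 4

catch an; catch catch; catch sea; coin catch; sea catch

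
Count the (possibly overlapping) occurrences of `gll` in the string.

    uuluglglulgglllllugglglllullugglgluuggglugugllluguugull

3

Sliding a length-3 window over the 55 characters (53 positions):
  position 12–14: gll
  position 22–24: gll
  position 44–46: gll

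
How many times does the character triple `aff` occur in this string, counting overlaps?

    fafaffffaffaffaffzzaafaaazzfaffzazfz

5

Sliding a length-3 window over the 36 characters (34 positions):
  position 4–6: aff
  position 9–11: aff
  position 12–14: aff
  position 15–17: aff
  position 29–31: aff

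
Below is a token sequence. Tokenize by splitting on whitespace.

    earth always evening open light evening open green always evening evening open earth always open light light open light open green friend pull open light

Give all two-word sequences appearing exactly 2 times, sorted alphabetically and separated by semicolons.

always evening; earth always; light open; open green

Bigram counts meeting the condition (exactly 2 times):
  always evening: 2
  earth always: 2
  light open: 2
  open green: 2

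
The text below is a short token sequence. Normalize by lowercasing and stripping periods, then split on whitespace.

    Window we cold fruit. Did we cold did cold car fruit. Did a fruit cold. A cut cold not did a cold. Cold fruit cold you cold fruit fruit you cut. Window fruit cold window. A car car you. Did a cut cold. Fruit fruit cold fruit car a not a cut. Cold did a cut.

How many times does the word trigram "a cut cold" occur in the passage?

Scanning the 54 overlapping trigram windows for "a cut cold":
  position 16–18: a cut cold
  position 41–43: a cut cold
  position 51–53: a cut cold

3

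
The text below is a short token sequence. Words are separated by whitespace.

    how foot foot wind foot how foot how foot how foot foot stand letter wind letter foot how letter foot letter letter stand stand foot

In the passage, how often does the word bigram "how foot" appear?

4

Scanning the 24 overlapping bigram windows for "how foot":
  position 1–2: how foot
  position 6–7: how foot
  position 8–9: how foot
  position 10–11: how foot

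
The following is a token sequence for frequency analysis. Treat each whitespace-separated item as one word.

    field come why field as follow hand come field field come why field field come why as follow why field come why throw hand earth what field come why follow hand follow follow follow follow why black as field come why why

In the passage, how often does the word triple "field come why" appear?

Scanning the 40 overlapping trigram windows for "field come why":
  position 1–3: field come why
  position 10–12: field come why
  position 14–16: field come why
  position 20–22: field come why
  position 27–29: field come why
  position 39–41: field come why

6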